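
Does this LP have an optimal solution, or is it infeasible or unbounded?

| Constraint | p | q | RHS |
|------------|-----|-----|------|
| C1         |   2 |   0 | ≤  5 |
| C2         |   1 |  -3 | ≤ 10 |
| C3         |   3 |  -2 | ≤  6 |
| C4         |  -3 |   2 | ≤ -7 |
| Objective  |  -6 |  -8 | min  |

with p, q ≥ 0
C3 requires 3p - 2q ≤ 6, while C4 (-3p + 2q ≤ -7) is equivalent to 3p - 2q ≥ 7. Together they would need 7 ≤ 3p - 2q ≤ 6, which is impossible since 7 > 6. No point satisfies all constraints.

Infeasible: no point satisfies all constraints simultaneously.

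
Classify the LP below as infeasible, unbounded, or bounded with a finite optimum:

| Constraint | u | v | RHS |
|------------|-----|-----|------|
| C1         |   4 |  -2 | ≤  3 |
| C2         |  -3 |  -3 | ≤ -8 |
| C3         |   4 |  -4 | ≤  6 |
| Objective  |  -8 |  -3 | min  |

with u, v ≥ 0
Feasible point: (0, 3) satisfies every constraint, so the LP is feasible.
Direction d = (0, 1): for each constraint row a, a·d ≤ 0 —
  (4)(0) + (-2)(1) = -2 ≤ 0
  (-3)(0) + (-3)(1) = -3 ≤ 0
  (4)(0) + (-4)(1) = -4 ≤ 0
and d ≥ 0, so (0, 3) + t·d stays feasible for every t ≥ 0. Along this ray z = -8u - 3v changes by -3 per unit t, so z → −∞.

The LP is unbounded; z can be made arbitrarily small.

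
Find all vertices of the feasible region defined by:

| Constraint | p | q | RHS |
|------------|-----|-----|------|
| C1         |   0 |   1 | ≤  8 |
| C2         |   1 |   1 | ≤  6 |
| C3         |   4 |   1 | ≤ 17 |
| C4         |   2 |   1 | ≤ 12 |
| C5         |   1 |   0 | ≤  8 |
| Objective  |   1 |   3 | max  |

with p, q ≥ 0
Each vertex is the intersection of two constraint boundaries that also satisfies all remaining constraints:
  p = 0 and q = 0 → (0, 0)
  4p + q = 17 and q = 0 → (4.25, 0)
  p + q = 6 and 4p + q = 17 → (3.667, 2.333)
  p + q = 6 and p = 0 → (0, 6)

Vertices: (0, 0), (4.25, 0), (3.667, 2.333), (0, 6)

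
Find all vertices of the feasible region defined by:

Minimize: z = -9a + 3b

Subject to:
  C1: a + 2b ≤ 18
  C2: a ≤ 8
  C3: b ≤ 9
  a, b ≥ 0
Each vertex is the intersection of two constraint boundaries that also satisfies all remaining constraints:
  a = 0 and b = 0 → (0, 0)
  a = 8 and b = 0 → (8, 0)
  a + 2b = 18 and a = 8 → (8, 5)
  a + 2b = 18 and b = 9 → (0, 9)

Vertices: (0, 0), (8, 0), (8, 5), (0, 9)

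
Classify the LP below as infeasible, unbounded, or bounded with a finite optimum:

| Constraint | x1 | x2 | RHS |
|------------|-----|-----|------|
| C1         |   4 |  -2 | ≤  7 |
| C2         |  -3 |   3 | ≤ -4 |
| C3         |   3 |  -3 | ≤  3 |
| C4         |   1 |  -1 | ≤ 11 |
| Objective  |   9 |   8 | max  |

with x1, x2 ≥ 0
C3 requires 3x1 - 3x2 ≤ 3, while C2 (-3x1 + 3x2 ≤ -4) is equivalent to 3x1 - 3x2 ≥ 4. Together they would need 4 ≤ 3x1 - 3x2 ≤ 3, which is impossible since 4 > 3. No point satisfies all constraints.

The feasible region is empty; the LP is infeasible.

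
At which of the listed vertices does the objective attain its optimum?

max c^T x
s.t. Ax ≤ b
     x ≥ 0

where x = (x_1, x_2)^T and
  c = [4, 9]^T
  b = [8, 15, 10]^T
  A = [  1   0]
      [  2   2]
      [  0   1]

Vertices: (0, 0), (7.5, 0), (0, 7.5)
Evaluating z = 4x_1 + 9x_2 at each vertex:
  (0, 0): z = 0
  (7.5, 0): z = 30
  (0, 7.5): z = 67.5

The largest value is z = 67.5, attained at (0, 7.5).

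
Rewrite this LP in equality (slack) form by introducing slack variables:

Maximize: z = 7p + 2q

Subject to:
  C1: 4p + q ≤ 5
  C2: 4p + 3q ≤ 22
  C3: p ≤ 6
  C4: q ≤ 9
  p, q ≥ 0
max z = 7p + 2q

s.t.
  4p + q + s1 = 5
  4p + 3q + s2 = 22
  p + s3 = 6
  q + s4 = 9
  p, q, s1, s2, s3, s4 ≥ 0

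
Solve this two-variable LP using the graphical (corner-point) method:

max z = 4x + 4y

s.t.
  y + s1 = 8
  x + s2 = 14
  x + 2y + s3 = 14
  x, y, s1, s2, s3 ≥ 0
Each vertex is the intersection of two constraint boundaries that also satisfies all remaining constraints:
  x = 0 and y = 0 → (0, 0)
  x = 14 and x + 2y = 14 → (14, 0)
  x + 2y = 14 and x = 0 → (0, 7)

Evaluating z = 4x + 4y at each vertex:
  (0, 0): z = 0
  (14, 0): z = 56
  (0, 7): z = 28

The maximum is at (14, 0) with z = 56.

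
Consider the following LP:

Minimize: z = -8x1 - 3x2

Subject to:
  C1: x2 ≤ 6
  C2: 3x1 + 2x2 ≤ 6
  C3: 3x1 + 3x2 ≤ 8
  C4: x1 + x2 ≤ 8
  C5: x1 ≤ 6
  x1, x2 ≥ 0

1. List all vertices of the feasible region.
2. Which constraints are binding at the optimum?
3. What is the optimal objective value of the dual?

1. (0, 0), (2, 0), (0.6667, 2), (0, 2.667)
2. C2, x2 ≥ 0
3. -16 (by strong duality, equal to the primal optimum)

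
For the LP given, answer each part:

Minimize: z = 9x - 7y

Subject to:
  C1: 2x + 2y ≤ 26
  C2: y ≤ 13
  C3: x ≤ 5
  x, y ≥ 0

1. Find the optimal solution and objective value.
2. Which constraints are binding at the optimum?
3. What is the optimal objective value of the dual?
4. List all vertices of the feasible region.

1. x = 0, y = 13, z = -91
2. C1, C2, x ≥ 0
3. -91 (by strong duality, equal to the primal optimum)
4. (0, 0), (5, 0), (5, 8), (0, 13)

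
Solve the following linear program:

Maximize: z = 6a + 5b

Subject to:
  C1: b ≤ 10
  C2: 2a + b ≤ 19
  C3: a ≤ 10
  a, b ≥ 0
Each vertex is the intersection of two constraint boundaries that also satisfies all remaining constraints:
  a = 0 and b = 0 → (0, 0)
  2a + b = 19 and b = 0 → (9.5, 0)
  b = 10 and 2a + b = 19 → (4.5, 10)
  b = 10 and a = 0 → (0, 10)

Evaluating z = 6a + 5b at each vertex:
  (0, 0): z = 0
  (9.5, 0): z = 57
  (4.5, 10): z = 77
  (0, 10): z = 50

The maximum is at (4.5, 10) with z = 77.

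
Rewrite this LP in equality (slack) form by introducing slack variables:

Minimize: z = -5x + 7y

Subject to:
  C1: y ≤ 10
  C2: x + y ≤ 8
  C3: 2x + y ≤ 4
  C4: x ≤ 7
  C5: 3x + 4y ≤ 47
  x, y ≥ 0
min z = -5x + 7y

s.t.
  y + s1 = 10
  x + y + s2 = 8
  2x + y + s3 = 4
  x + s4 = 7
  3x + 4y + s5 = 47
  x, y, s1, s2, s3, s4, s5 ≥ 0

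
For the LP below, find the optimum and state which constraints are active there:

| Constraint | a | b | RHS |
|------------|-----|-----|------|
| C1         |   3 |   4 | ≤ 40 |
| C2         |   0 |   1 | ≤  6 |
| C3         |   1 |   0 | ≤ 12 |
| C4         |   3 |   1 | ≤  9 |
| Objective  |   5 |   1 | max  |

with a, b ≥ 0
Optimal: a = 3, b = 0
Slack at optimum:
  C1: slack = 31
  C2: slack = 6
  C3: slack = 9
  C4: slack = 0 (binding)
  a ≥ 0: a = 3
  b ≥ 0: b = 0 (binding)
Binding constraints: C4, b ≥ 0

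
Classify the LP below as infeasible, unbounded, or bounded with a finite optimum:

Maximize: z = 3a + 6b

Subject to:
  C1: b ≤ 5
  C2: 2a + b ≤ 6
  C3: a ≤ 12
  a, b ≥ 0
The point (0.5, 5) satisfies every constraint, so the LP is feasible; the constraints give a ≤ 12 and b ≤ 5, which with a, b ≥ 0 keep the feasible region inside a bounded box. A feasible, bounded LP attains a finite optimum at a vertex.

Evaluating z = 3a + 6b at each vertex:
  (0, 0): z = 0
  (3, 0): z = 9
  (0.5, 5): z = 31.5
  (0, 5): z = 30

Bounded optimum: z* = 31.5 at (0.5, 5).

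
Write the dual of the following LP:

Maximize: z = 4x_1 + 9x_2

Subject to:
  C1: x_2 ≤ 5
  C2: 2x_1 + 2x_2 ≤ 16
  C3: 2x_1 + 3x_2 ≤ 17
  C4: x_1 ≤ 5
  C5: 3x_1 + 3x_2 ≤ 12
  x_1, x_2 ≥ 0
Minimize: z = 5y1 + 16y2 + 17y3 + 5y4 + 12y5

Subject to:
  C1: -2y2 - 2y3 - y4 - 3y5 ≤ -4
  C2: -y1 - 2y2 - 3y3 - 3y5 ≤ -9
  y1, y2, y3, y4, y5 ≥ 0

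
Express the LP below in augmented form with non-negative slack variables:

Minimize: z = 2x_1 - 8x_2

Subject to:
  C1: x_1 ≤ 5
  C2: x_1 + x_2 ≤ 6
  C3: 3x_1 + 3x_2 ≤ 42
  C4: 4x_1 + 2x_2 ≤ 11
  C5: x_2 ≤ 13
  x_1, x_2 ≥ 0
min z = 2x_1 - 8x_2

s.t.
  x_1 + s1 = 5
  x_1 + x_2 + s2 = 6
  3x_1 + 3x_2 + s3 = 42
  4x_1 + 2x_2 + s4 = 11
  x_2 + s5 = 13
  x_1, x_2, s1, s2, s3, s4, s5 ≥ 0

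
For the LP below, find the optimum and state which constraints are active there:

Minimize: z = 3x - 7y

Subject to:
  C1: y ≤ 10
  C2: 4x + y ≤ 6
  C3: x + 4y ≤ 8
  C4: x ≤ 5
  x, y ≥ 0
Optimal: x = 0, y = 2
Slack at optimum:
  C1: slack = 8
  C2: slack = 4
  C3: slack = 0 (binding)
  C4: slack = 5
  x ≥ 0: x = 0 (binding)
  y ≥ 0: y = 2
Binding constraints: C3, x ≥ 0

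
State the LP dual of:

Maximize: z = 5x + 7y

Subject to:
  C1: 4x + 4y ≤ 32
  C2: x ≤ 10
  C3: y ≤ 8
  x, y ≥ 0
Minimize: z = 32y1 + 10y2 + 8y3

Subject to:
  C1: -4y1 - y2 ≤ -5
  C2: -4y1 - y3 ≤ -7
  y1, y2, y3 ≥ 0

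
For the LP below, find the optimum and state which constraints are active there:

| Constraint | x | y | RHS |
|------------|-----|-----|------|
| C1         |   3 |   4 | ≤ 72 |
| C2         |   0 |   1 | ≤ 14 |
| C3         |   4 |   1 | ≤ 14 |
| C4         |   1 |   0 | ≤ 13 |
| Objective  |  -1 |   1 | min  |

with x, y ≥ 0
Optimal: x = 3.5, y = 0
Slack at optimum:
  C1: slack = 61.5
  C2: slack = 14
  C3: slack = 0 (binding)
  C4: slack = 9.5
  x ≥ 0: x = 3.5
  y ≥ 0: y = 0 (binding)
Binding constraints: C3, y ≥ 0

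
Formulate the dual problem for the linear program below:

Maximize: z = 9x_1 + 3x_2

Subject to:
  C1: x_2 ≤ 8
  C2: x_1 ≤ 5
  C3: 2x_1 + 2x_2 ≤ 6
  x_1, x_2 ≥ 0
Minimize: z = 8y1 + 5y2 + 6y3

Subject to:
  C1: -y2 - 2y3 ≤ -9
  C2: -y1 - 2y3 ≤ -3
  y1, y2, y3 ≥ 0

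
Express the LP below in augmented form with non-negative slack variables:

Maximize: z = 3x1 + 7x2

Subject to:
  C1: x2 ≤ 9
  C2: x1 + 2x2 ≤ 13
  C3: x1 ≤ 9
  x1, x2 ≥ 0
max z = 3x1 + 7x2

s.t.
  x2 + s1 = 9
  x1 + 2x2 + s2 = 13
  x1 + s3 = 9
  x1, x2, s1, s2, s3 ≥ 0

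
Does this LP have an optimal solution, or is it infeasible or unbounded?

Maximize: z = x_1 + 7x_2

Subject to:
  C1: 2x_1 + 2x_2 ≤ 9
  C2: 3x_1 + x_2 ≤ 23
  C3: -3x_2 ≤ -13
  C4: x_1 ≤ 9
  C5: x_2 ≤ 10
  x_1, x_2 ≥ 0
The point (0, 4.5) satisfies every constraint, so the LP is feasible; the constraints give x_1 ≤ 9 and x_2 ≤ 10, which with x_1, x_2 ≥ 0 keep the feasible region inside a bounded box. A feasible, bounded LP attains a finite optimum at a vertex.

Evaluating z = x_1 + 7x_2 at each vertex:
  (0, 4.333): z = 30.33
  (0.1667, 4.333): z = 30.5
  (0, 4.5): z = 31.5

Feasible with finite optimum z* = 31.5 at (0, 4.5).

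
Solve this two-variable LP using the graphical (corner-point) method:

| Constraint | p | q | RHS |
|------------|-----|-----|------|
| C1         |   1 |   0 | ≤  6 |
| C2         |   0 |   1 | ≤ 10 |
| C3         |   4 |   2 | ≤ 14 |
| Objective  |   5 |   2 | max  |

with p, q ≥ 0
Each vertex is the intersection of two constraint boundaries that also satisfies all remaining constraints:
  p = 0 and q = 0 → (0, 0)
  4p + 2q = 14 and q = 0 → (3.5, 0)
  4p + 2q = 14 and p = 0 → (0, 7)

Evaluating z = 5p + 2q at each vertex:
  (0, 0): z = 0
  (3.5, 0): z = 17.5
  (0, 7): z = 14

The maximum is at (3.5, 0) with z = 17.5.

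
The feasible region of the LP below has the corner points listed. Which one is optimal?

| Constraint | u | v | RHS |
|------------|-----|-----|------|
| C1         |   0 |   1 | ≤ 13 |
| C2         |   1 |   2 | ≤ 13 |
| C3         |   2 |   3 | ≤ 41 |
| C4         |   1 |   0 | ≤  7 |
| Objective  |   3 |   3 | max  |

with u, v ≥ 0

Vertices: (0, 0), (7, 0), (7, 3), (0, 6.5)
(7, 3) with z = 30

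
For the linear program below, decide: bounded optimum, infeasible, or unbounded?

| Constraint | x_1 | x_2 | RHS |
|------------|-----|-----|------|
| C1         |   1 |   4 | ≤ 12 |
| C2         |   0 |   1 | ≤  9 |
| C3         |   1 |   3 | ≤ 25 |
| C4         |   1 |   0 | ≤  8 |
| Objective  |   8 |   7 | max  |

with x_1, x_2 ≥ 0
The point (8, 1) satisfies every constraint, so the LP is feasible; the constraints give x_1 ≤ 8 and x_2 ≤ 9, which with x_1, x_2 ≥ 0 keep the feasible region inside a bounded box. A feasible, bounded LP attains a finite optimum at a vertex.

Evaluating z = 8x_1 + 7x_2 at each vertex:
  (0, 0): z = 0
  (8, 0): z = 64
  (8, 1): z = 71
  (0, 3): z = 21

The LP has an optimal solution: (8, 1) with z = 71.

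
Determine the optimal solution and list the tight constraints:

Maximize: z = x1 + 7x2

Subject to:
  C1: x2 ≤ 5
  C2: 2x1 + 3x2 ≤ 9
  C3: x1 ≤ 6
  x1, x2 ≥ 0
Optimal: x1 = 0, x2 = 3
Slack at optimum:
  C1: slack = 2
  C2: slack = 0 (binding)
  C3: slack = 6
  x1 ≥ 0: x1 = 0 (binding)
  x2 ≥ 0: x2 = 3
Binding constraints: C2, x1 ≥ 0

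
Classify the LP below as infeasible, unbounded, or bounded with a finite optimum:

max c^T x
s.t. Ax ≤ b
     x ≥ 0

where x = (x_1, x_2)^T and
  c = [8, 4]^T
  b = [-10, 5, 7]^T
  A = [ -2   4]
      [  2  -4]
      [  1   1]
One constraint requires 2x_1 - 4x_2 ≤ 5, while the constraint -2x_1 + 4x_2 ≤ -10 is equivalent to 2x_1 - 4x_2 ≥ 10. Together they would need 10 ≤ 2x_1 - 4x_2 ≤ 5, which is impossible since 10 > 5. No point satisfies all constraints.

The feasible region is empty; the LP is infeasible.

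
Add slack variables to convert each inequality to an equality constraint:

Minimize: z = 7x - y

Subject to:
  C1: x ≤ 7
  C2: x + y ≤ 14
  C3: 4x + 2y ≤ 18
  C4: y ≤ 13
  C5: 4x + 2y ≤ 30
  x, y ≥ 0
min z = 7x - y

s.t.
  x + s1 = 7
  x + y + s2 = 14
  4x + 2y + s3 = 18
  y + s4 = 13
  4x + 2y + s5 = 30
  x, y, s1, s2, s3, s4, s5 ≥ 0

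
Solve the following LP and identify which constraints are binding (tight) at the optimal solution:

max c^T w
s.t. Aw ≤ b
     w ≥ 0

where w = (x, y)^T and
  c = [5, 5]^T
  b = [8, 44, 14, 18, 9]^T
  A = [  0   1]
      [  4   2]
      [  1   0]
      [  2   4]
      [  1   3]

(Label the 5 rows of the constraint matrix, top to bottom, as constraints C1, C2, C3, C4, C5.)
Optimal: x = 9, y = 0
Binding: C4, C5, y ≥ 0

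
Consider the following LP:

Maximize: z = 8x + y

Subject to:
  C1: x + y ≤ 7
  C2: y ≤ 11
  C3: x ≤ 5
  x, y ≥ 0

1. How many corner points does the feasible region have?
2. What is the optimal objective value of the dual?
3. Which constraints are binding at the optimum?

1. 4
2. 42 (by strong duality, equal to the primal optimum)
3. C1, C3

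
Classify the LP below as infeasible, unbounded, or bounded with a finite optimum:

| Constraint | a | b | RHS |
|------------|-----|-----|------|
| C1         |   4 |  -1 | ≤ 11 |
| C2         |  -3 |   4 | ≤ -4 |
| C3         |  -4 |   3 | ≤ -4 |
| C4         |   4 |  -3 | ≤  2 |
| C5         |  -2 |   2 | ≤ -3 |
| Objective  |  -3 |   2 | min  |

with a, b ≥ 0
C4 requires 4a - 3b ≤ 2, while C3 (-4a + 3b ≤ -4) is equivalent to 4a - 3b ≥ 4. Together they would need 4 ≤ 4a - 3b ≤ 2, which is impossible since 4 > 2. No point satisfies all constraints.

Infeasible: no point satisfies all constraints simultaneously.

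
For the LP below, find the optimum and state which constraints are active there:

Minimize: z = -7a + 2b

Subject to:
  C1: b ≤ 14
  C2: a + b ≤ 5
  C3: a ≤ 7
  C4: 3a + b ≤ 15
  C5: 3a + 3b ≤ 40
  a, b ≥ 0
Optimal: a = 5, b = 0
Binding: C2, C4, b ≥ 0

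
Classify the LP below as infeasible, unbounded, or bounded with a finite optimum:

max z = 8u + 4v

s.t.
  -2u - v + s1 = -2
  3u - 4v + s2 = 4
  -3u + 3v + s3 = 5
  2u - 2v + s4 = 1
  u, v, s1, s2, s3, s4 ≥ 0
Feasible point: (1, 1) satisfies every constraint, so the LP is feasible.
Direction d = (1, 1): for each constraint row a, a·d ≤ 0 —
  (-2)(1) + (-1)(1) = -3 ≤ 0
  (3)(1) + (-4)(1) = -1 ≤ 0
  (-3)(1) + (3)(1) = 0 ≤ 0
  (2)(1) + (-2)(1) = 0 ≤ 0
and d ≥ 0, so (1, 1) + t·d stays feasible for every t ≥ 0. Along this ray z = 8u + 4v changes by 12 per unit t, so z → +∞.

Unbounded — the objective can increase without bound over the feasible region.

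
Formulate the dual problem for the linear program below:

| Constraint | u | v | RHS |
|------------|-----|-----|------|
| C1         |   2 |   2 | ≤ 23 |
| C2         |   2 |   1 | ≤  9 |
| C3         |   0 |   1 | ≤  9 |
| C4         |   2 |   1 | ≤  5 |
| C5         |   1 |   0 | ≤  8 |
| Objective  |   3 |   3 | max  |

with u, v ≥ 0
Minimize: z = 23y1 + 9y2 + 9y3 + 5y4 + 8y5

Subject to:
  C1: -2y1 - 2y2 - 2y4 - y5 ≤ -3
  C2: -2y1 - y2 - y3 - y4 ≤ -3
  y1, y2, y3, y4, y5 ≥ 0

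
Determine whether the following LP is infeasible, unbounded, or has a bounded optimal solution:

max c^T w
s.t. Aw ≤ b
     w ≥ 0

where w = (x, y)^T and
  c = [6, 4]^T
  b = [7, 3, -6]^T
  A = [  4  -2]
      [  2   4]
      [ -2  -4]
One constraint requires 2x + 4y ≤ 3, while the constraint -2x - 4y ≤ -6 is equivalent to 2x + 4y ≥ 6. Together they would need 6 ≤ 2x + 4y ≤ 3, which is impossible since 6 > 3. No point satisfies all constraints.

The feasible region is empty; the LP is infeasible.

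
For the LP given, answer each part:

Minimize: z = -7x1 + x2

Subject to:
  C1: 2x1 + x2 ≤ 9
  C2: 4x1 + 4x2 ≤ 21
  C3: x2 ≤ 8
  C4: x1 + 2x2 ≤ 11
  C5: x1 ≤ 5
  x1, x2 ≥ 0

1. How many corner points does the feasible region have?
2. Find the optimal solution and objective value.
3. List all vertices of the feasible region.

1. 4
2. x1 = 4.5, x2 = 0, z = -31.5
3. (0, 0), (4.5, 0), (3.75, 1.5), (0, 5.25)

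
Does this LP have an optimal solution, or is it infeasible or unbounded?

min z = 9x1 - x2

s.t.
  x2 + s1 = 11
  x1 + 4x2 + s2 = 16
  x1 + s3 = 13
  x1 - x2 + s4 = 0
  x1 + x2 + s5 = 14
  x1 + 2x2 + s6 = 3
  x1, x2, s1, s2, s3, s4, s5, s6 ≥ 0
The point (0, 1.5) satisfies every constraint, so the LP is feasible; the constraints give x1 ≤ 13 and x2 ≤ 11, which with x1, x2 ≥ 0 keep the feasible region inside a bounded box. A feasible, bounded LP attains a finite optimum at a vertex.

Evaluating z = 9x1 - x2 at each vertex:
  (0, 0): z = 0
  (1, 1): z = 8
  (0, 1.5): z = -1.5

Feasible with finite optimum z* = -1.5 at (0, 1.5).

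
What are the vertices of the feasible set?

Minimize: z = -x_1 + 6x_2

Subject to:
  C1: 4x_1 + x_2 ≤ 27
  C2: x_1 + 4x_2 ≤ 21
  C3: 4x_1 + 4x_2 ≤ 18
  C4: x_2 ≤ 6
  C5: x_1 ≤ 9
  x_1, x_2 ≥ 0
Each vertex is the intersection of two constraint boundaries that also satisfies all remaining constraints:
  x_1 = 0 and x_2 = 0 → (0, 0)
  4x_1 + 4x_2 = 18 and x_2 = 0 → (4.5, 0)
  4x_1 + 4x_2 = 18 and x_1 = 0 → (0, 4.5)

Vertices: (0, 0), (4.5, 0), (0, 4.5)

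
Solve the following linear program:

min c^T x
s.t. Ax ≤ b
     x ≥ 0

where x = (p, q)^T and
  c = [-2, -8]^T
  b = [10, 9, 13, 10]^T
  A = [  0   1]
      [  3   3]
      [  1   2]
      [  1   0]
p = 0, q = 3, z = -24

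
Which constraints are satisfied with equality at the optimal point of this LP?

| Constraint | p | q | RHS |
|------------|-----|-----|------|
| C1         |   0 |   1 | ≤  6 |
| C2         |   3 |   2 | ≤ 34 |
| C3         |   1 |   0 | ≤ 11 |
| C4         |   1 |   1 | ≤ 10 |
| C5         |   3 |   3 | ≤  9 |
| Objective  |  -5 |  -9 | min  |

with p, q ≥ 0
Optimal: p = 0, q = 3
Binding: C5, p ≥ 0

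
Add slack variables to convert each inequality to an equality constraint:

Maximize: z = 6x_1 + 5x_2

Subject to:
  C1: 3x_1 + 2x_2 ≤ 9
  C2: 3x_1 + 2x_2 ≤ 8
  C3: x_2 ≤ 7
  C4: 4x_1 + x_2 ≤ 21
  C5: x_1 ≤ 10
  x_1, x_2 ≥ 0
max z = 6x_1 + 5x_2

s.t.
  3x_1 + 2x_2 + s1 = 9
  3x_1 + 2x_2 + s2 = 8
  x_2 + s3 = 7
  4x_1 + x_2 + s4 = 21
  x_1 + s5 = 10
  x_1, x_2, s1, s2, s3, s4, s5 ≥ 0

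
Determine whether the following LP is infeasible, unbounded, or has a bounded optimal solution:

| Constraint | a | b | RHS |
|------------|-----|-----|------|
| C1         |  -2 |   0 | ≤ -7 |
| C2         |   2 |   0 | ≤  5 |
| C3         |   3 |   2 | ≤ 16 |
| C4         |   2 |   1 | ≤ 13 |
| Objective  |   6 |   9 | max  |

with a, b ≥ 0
C2 requires 2a ≤ 5, while C1 (-2a ≤ -7) is equivalent to 2a ≥ 7. Together they would need 7 ≤ 2a ≤ 5, which is impossible since 7 > 5. No point satisfies all constraints.

The feasible region is empty; the LP is infeasible.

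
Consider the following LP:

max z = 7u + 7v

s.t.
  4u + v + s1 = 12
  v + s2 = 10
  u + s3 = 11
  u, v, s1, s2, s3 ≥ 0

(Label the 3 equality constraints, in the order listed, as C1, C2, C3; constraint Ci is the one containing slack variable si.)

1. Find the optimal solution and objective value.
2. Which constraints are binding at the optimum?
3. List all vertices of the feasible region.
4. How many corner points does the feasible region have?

1. u = 0.5, v = 10, z = 73.5
2. C1, C2
3. (0, 0), (3, 0), (0.5, 10), (0, 10)
4. 4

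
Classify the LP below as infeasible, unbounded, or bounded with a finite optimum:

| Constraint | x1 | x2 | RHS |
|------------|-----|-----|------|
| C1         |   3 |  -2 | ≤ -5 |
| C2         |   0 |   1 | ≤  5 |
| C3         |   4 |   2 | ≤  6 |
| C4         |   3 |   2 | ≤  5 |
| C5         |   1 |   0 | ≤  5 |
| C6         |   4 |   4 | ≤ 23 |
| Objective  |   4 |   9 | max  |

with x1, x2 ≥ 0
The point (0, 2.5) satisfies every constraint, so the LP is feasible; the constraints give x1 ≤ 5 and x2 ≤ 5, which with x1, x2 ≥ 0 keep the feasible region inside a bounded box. A feasible, bounded LP attains a finite optimum at a vertex.

Evaluating z = 4x1 + 9x2 at each vertex:
  (0, 2.5): z = 22.5

Bounded optimum: z* = 22.5 at (0, 2.5).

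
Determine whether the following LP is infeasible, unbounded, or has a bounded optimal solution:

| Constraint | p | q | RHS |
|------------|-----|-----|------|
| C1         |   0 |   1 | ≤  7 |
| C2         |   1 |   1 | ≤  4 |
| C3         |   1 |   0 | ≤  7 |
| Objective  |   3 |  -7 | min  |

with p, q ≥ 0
The point (0, 4) satisfies every constraint, so the LP is feasible; the constraints give p ≤ 7 and q ≤ 7, which with p, q ≥ 0 keep the feasible region inside a bounded box. A feasible, bounded LP attains a finite optimum at a vertex.

Bounded optimum: z* = -28 at (0, 4).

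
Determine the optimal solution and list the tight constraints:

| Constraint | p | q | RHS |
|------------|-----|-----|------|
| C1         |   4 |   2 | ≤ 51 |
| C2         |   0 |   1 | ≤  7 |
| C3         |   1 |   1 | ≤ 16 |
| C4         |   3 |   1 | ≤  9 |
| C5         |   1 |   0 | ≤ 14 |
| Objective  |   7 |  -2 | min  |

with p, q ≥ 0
Optimal: p = 0, q = 7
Slack at optimum:
  C1: slack = 37
  C2: slack = 0 (binding)
  C3: slack = 9
  C4: slack = 2
  C5: slack = 14
  p ≥ 0: p = 0 (binding)
  q ≥ 0: q = 7
Binding constraints: C2, p ≥ 0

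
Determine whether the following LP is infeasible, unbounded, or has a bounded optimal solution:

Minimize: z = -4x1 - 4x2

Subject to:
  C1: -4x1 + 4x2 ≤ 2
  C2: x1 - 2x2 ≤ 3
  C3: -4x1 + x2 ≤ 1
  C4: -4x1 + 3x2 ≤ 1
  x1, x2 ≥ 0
Feasible point: (0, 0) satisfies every constraint, so the LP is feasible.
Direction d = (1, 1): for each constraint row a, a·d ≤ 0 —
  (-4)(1) + (4)(1) = 0 ≤ 0
  (1)(1) + (-2)(1) = -1 ≤ 0
  (-4)(1) + (1)(1) = -3 ≤ 0
  (-4)(1) + (3)(1) = -1 ≤ 0
and d ≥ 0, so (0, 0) + t·d stays feasible for every t ≥ 0. Along this ray z = -4x1 - 4x2 changes by -8 per unit t, so z → −∞.

Unbounded — the objective can decrease without bound over the feasible region.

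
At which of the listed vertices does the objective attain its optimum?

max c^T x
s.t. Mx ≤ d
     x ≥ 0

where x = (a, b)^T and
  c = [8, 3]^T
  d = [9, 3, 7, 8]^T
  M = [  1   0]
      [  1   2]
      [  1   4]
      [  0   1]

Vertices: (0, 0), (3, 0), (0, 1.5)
Evaluating z = 8a + 3b at each vertex:
  (0, 0): z = 0
  (3, 0): z = 24
  (0, 1.5): z = 4.5

The largest value is z = 24, attained at (3, 0).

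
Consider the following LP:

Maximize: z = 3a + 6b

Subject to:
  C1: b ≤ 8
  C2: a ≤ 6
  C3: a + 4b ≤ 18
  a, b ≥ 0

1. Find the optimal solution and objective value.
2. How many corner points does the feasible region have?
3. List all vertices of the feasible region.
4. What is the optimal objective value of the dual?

1. a = 6, b = 3, z = 36
2. 4
3. (0, 0), (6, 0), (6, 3), (0, 4.5)
4. 36 (by strong duality, equal to the primal optimum)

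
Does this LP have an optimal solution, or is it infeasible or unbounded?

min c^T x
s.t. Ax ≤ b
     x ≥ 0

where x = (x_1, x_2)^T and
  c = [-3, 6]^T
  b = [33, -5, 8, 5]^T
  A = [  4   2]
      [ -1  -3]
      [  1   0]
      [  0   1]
The point (8, 0) satisfies every constraint, so the LP is feasible; the constraints give x_1 ≤ 8 and x_2 ≤ 5, which with x_1, x_2 ≥ 0 keep the feasible region inside a bounded box. A feasible, bounded LP attains a finite optimum at a vertex.

Evaluating z = -3x_1 + 6x_2 at each vertex:
  (0, 1.667): z = 10
  (5, 0): z = -15
  (8, 0): z = -24
  (8, 0.5): z = -21
  (5.75, 5): z = 12.75
  (0, 5): z = 30

The LP has an optimal solution: (8, 0) with z = -24.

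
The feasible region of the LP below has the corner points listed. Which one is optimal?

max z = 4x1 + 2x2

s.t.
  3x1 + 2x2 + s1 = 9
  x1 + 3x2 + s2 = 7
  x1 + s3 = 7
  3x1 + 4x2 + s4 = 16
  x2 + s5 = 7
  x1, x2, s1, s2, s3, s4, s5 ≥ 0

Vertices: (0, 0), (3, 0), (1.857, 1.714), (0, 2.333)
(3, 0) with z = 12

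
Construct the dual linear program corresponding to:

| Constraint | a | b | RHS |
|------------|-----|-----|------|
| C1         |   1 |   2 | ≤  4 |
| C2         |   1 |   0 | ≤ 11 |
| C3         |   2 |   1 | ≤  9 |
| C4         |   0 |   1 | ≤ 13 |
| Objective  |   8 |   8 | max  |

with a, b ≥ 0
Minimize: z = 4y1 + 11y2 + 9y3 + 13y4

Subject to:
  C1: -y1 - y2 - 2y3 ≤ -8
  C2: -2y1 - y3 - y4 ≤ -8
  y1, y2, y3, y4 ≥ 0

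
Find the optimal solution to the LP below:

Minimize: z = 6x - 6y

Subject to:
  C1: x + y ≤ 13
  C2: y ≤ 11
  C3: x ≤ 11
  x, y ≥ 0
x = 0, y = 11, z = -66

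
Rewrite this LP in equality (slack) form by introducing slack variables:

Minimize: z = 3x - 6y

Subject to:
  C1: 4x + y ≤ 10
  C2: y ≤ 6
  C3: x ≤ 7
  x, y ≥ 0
min z = 3x - 6y

s.t.
  4x + y + s1 = 10
  y + s2 = 6
  x + s3 = 7
  x, y, s1, s2, s3 ≥ 0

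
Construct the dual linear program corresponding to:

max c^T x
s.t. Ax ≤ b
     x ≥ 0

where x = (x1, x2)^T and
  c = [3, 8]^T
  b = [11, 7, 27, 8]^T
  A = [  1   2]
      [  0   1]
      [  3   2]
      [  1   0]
Minimize: z = 11y1 + 7y2 + 27y3 + 8y4

Subject to:
  C1: -y1 - 3y3 - y4 ≤ -3
  C2: -2y1 - y2 - 2y3 ≤ -8
  y1, y2, y3, y4 ≥ 0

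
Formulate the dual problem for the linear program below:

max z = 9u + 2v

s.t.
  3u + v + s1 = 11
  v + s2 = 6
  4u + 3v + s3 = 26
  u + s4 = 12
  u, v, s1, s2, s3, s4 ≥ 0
Minimize: z = 11y1 + 6y2 + 26y3 + 12y4

Subject to:
  C1: -3y1 - 4y3 - y4 ≤ -9
  C2: -y1 - y2 - 3y3 ≤ -2
  y1, y2, y3, y4 ≥ 0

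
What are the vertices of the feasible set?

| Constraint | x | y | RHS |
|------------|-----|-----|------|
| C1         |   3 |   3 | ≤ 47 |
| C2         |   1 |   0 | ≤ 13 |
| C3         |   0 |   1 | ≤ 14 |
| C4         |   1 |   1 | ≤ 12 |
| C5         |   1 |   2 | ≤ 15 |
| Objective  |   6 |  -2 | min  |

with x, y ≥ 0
Each vertex is the intersection of two constraint boundaries that also satisfies all remaining constraints:
  x = 0 and y = 0 → (0, 0)
  x + y = 12 and y = 0 → (12, 0)
  x + y = 12 and x + 2y = 15 → (9, 3)
  x + 2y = 15 and x = 0 → (0, 7.5)

Vertices: (0, 0), (12, 0), (9, 3), (0, 7.5)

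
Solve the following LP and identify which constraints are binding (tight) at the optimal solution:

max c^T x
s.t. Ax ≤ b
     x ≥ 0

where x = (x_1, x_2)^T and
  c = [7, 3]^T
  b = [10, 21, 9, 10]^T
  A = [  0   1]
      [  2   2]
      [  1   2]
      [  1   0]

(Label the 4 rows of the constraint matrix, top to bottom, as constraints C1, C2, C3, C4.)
Optimal: x_1 = 9, x_2 = 0
Binding: C3, x_2 ≥ 0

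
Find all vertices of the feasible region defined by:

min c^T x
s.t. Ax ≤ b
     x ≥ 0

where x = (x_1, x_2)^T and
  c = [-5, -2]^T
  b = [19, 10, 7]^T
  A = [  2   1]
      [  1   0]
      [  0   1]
Each vertex is the intersection of two constraint boundaries that also satisfies all remaining constraints:
  x_1 = 0 and x_2 = 0 → (0, 0)
  2x_1 + x_2 = 19 and x_2 = 0 → (9.5, 0)
  2x_1 + x_2 = 19 and x_2 = 7 → (6, 7)
  x_2 = 7 and x_1 = 0 → (0, 7)

Vertices: (0, 0), (9.5, 0), (6, 7), (0, 7)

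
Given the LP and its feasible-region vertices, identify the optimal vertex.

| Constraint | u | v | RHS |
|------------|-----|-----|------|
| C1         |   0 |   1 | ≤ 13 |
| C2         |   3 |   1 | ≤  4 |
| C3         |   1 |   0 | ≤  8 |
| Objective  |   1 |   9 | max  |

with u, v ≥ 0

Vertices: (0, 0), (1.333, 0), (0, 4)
Evaluating z = u + 9v at each vertex:
  (0, 0): z = 0
  (1.333, 0): z = 1.333
  (0, 4): z = 36

The largest value is z = 36, attained at (0, 4).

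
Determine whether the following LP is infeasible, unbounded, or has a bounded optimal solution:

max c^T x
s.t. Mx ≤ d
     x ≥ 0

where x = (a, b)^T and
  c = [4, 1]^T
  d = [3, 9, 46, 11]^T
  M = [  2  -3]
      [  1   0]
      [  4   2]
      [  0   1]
The point (9, 5) satisfies every constraint, so the LP is feasible; the constraints give a ≤ 9 and b ≤ 11, which with a, b ≥ 0 keep the feasible region inside a bounded box. A feasible, bounded LP attains a finite optimum at a vertex.

The LP has an optimal solution: (9, 5) with z = 41.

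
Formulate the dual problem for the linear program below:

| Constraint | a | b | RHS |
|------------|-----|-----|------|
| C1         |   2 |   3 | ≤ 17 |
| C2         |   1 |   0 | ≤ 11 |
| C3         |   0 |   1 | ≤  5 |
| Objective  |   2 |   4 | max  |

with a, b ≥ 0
Minimize: z = 17y1 + 11y2 + 5y3

Subject to:
  C1: -2y1 - y2 ≤ -2
  C2: -3y1 - y3 ≤ -4
  y1, y2, y3 ≥ 0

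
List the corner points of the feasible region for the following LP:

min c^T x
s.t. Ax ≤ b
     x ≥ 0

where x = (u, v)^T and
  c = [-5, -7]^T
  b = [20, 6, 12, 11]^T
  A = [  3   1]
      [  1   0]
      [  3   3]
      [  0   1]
Each vertex is the intersection of two constraint boundaries that also satisfies all remaining constraints:
  u = 0 and v = 0 → (0, 0)
  3u + 3v = 12 and v = 0 → (4, 0)
  3u + 3v = 12 and u = 0 → (0, 4)

Vertices: (0, 0), (4, 0), (0, 4)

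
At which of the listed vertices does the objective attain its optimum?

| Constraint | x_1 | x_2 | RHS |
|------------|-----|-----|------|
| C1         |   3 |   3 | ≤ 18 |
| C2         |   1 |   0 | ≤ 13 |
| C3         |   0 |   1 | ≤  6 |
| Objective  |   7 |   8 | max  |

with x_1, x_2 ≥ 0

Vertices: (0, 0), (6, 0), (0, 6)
Evaluating z = 7x_1 + 8x_2 at each vertex:
  (0, 0): z = 0
  (6, 0): z = 42
  (0, 6): z = 48

The largest value is z = 48, attained at (0, 6).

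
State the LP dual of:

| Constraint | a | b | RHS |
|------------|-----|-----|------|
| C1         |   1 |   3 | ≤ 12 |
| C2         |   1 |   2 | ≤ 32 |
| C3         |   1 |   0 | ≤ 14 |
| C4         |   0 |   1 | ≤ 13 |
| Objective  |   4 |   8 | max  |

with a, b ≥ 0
Minimize: z = 12y1 + 32y2 + 14y3 + 13y4

Subject to:
  C1: -y1 - y2 - y3 ≤ -4
  C2: -3y1 - 2y2 - y4 ≤ -8
  y1, y2, y3, y4 ≥ 0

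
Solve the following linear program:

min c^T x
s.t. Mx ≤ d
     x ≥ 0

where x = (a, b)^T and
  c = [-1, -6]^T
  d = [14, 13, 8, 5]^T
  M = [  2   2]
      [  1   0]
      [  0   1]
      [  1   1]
Each vertex is the intersection of two constraint boundaries that also satisfies all remaining constraints:
  a = 0 and b = 0 → (0, 0)
  a + b = 5 and b = 0 → (5, 0)
  a + b = 5 and a = 0 → (0, 5)

Evaluating z = -a - 6b at each vertex:
  (0, 0): z = 0
  (5, 0): z = -5
  (0, 5): z = -30

The minimum is at (0, 5) with z = -30.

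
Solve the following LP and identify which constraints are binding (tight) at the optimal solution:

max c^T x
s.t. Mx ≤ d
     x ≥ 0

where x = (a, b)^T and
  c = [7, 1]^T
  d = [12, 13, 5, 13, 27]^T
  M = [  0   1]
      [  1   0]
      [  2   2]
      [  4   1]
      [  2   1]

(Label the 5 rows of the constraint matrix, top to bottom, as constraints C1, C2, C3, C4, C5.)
Optimal: a = 2.5, b = 0
Slack at optimum:
  C1: slack = 12
  C2: slack = 10.5
  C3: slack = 0 (binding)
  C4: slack = 3
  C5: slack = 22
  a ≥ 0: a = 2.5
  b ≥ 0: b = 0 (binding)
Binding constraints: C3, b ≥ 0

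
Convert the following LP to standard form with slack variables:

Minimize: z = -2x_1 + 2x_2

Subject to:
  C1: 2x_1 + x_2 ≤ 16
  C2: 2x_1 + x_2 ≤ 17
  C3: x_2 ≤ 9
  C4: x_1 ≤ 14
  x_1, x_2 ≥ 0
min z = -2x_1 + 2x_2

s.t.
  2x_1 + x_2 + s1 = 16
  2x_1 + x_2 + s2 = 17
  x_2 + s3 = 9
  x_1 + s4 = 14
  x_1, x_2, s1, s2, s3, s4 ≥ 0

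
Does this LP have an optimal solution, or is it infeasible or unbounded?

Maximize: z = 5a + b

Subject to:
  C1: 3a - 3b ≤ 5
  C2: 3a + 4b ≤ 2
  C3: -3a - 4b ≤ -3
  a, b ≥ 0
C2 requires 3a + 4b ≤ 2, while C3 (-3a - 4b ≤ -3) is equivalent to 3a + 4b ≥ 3. Together they would need 3 ≤ 3a + 4b ≤ 2, which is impossible since 3 > 2. No point satisfies all constraints.

The feasible region is empty; the LP is infeasible.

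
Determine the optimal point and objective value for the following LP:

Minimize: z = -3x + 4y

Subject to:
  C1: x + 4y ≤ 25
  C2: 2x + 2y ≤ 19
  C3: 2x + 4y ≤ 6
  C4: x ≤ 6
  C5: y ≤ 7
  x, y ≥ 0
x = 3, y = 0, z = -9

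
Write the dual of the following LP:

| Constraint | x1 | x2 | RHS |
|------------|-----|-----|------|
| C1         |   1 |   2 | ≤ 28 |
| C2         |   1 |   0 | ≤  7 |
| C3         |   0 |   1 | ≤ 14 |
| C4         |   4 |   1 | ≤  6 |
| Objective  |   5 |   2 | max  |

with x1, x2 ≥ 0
Minimize: z = 28y1 + 7y2 + 14y3 + 6y4

Subject to:
  C1: -y1 - y2 - 4y4 ≤ -5
  C2: -2y1 - y3 - y4 ≤ -2
  y1, y2, y3, y4 ≥ 0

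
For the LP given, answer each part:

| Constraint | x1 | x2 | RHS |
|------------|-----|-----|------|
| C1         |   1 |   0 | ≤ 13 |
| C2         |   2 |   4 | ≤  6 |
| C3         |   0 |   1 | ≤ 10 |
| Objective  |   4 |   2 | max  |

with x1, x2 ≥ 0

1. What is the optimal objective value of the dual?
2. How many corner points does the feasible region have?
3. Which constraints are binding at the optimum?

1. 12 (by strong duality, equal to the primal optimum)
2. 3
3. C2, x2 ≥ 0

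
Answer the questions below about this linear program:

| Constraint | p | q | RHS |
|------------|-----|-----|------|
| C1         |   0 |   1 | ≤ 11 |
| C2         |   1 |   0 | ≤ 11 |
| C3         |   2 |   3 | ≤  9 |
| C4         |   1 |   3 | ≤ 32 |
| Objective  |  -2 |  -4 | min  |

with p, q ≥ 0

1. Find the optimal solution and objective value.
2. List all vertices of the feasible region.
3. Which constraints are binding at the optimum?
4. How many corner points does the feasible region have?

1. p = 0, q = 3, z = -12
2. (0, 0), (4.5, 0), (0, 3)
3. C3, p ≥ 0
4. 3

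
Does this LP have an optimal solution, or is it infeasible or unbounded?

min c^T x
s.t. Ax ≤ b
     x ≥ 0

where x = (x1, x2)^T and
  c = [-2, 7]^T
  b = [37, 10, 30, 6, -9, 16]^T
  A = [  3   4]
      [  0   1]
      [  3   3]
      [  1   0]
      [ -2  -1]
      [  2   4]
The point (6, 0) satisfies every constraint, so the LP is feasible; the constraints give x1 ≤ 6 and x2 ≤ 10, which with x1, x2 ≥ 0 keep the feasible region inside a bounded box. A feasible, bounded LP attains a finite optimum at a vertex.

Evaluating z = -2x1 + 7x2 at each vertex:
  (4.5, 0): z = -9
  (6, 0): z = -12
  (6, 1): z = -5
  (3.333, 2.333): z = 9.667

Feasible with finite optimum z* = -12 at (6, 0).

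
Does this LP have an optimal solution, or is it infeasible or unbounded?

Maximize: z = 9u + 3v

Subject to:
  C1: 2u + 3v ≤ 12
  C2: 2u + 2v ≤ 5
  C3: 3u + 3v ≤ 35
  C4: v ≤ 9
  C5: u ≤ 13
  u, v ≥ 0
The point (2.5, 0) satisfies every constraint, so the LP is feasible; the constraints give u ≤ 13 and v ≤ 9, which with u, v ≥ 0 keep the feasible region inside a bounded box. A feasible, bounded LP attains a finite optimum at a vertex.

Evaluating z = 9u + 3v at each vertex:
  (0, 0): z = 0
  (2.5, 0): z = 22.5
  (0, 2.5): z = 7.5

Bounded optimum: z* = 22.5 at (2.5, 0).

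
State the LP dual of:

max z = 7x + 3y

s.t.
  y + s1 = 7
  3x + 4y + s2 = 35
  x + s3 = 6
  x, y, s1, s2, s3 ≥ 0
Minimize: z = 7y1 + 35y2 + 6y3

Subject to:
  C1: -3y2 - y3 ≤ -7
  C2: -y1 - 4y2 ≤ -3
  y1, y2, y3 ≥ 0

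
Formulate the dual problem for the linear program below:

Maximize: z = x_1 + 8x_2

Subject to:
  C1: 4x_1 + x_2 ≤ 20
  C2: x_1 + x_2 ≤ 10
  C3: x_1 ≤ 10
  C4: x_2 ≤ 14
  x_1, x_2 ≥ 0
Minimize: z = 20y1 + 10y2 + 10y3 + 14y4

Subject to:
  C1: -4y1 - y2 - y3 ≤ -1
  C2: -y1 - y2 - y4 ≤ -8
  y1, y2, y3, y4 ≥ 0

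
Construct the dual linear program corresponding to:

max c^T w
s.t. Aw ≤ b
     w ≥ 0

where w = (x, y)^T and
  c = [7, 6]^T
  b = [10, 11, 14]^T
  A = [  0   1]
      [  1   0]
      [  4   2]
Minimize: z = 10y1 + 11y2 + 14y3

Subject to:
  C1: -y2 - 4y3 ≤ -7
  C2: -y1 - 2y3 ≤ -6
  y1, y2, y3 ≥ 0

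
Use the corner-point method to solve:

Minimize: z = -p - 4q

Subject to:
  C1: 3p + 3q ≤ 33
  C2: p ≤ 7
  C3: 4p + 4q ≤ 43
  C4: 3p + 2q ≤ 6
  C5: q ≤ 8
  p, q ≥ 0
Each vertex is the intersection of two constraint boundaries that also satisfies all remaining constraints:
  p = 0 and q = 0 → (0, 0)
  3p + 2q = 6 and q = 0 → (2, 0)
  3p + 2q = 6 and p = 0 → (0, 3)

Evaluating z = -p - 4q at each vertex:
  (0, 0): z = 0
  (2, 0): z = -2
  (0, 3): z = -12

The minimum is at (0, 3) with z = -12.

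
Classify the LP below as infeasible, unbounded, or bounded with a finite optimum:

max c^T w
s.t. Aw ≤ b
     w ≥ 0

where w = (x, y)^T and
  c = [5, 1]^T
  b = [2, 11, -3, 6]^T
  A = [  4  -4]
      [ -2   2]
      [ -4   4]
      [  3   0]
One constraint requires 4x - 4y ≤ 2, while the constraint -4x + 4y ≤ -3 is equivalent to 4x - 4y ≥ 3. Together they would need 3 ≤ 4x - 4y ≤ 2, which is impossible since 3 > 2. No point satisfies all constraints.

Infeasible — the constraint set is empty.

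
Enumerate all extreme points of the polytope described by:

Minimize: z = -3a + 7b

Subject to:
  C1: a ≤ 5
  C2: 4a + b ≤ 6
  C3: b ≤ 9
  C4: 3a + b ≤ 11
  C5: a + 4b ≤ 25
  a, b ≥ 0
Each vertex is the intersection of two constraint boundaries that also satisfies all remaining constraints:
  a = 0 and b = 0 → (0, 0)
  4a + b = 6 and b = 0 → (1.5, 0)
  4a + b = 6 and a = 0 → (0, 6)

Vertices: (0, 0), (1.5, 0), (0, 6)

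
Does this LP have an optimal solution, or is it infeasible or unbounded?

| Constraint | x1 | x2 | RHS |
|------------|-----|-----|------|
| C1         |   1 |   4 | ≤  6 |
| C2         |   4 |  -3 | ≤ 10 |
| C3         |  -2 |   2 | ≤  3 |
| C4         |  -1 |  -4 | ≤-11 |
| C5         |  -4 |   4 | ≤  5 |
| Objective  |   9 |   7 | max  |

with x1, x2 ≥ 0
C1 requires x1 + 4x2 ≤ 6, while C4 (-x1 - 4x2 ≤ -11) is equivalent to x1 + 4x2 ≥ 11. Together they would need 11 ≤ x1 + 4x2 ≤ 6, which is impossible since 11 > 6. No point satisfies all constraints.

Infeasible — the constraint set is empty.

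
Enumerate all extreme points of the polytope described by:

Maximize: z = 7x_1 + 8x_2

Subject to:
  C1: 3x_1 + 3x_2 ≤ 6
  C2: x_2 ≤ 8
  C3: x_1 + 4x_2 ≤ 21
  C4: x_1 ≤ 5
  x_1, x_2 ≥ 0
Each vertex is the intersection of two constraint boundaries that also satisfies all remaining constraints:
  x_1 = 0 and x_2 = 0 → (0, 0)
  3x_1 + 3x_2 = 6 and x_2 = 0 → (2, 0)
  3x_1 + 3x_2 = 6 and x_1 = 0 → (0, 2)

Vertices: (0, 0), (2, 0), (0, 2)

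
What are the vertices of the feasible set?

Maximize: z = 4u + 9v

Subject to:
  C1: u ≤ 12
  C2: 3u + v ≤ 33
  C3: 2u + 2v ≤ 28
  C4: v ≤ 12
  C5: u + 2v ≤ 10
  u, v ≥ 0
Each vertex is the intersection of two constraint boundaries that also satisfies all remaining constraints:
  u = 0 and v = 0 → (0, 0)
  u + 2v = 10 and v = 0 → (10, 0)
  u + 2v = 10 and u = 0 → (0, 5)

Vertices: (0, 0), (10, 0), (0, 5)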